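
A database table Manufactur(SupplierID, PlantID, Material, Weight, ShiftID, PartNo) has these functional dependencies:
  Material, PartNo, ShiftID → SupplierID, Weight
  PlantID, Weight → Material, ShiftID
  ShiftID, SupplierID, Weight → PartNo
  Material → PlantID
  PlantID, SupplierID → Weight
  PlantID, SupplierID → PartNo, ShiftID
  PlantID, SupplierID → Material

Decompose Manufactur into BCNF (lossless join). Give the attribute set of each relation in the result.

Candidate keys of the original relation: {Material, PartNo, ShiftID}, {Material, PartNo, Weight}, {Material, SupplierID}, {PartNo, PlantID, Weight}, {PlantID, SupplierID}.
Within {Material, PartNo, PlantID, ShiftID, SupplierID, Weight}: {PlantID, Weight}⁺ ∩ {Material, PartNo, PlantID, ShiftID, SupplierID, Weight} = {Material, PlantID, ShiftID, Weight}, not the whole set, so PlantID, Weight → Material, ShiftID violates BCNF; decompose into {Material, PlantID, ShiftID, Weight} and {PartNo, PlantID, SupplierID, Weight}.
Within {Material, PlantID, ShiftID, Weight}: {Material}⁺ ∩ {Material, PlantID, ShiftID, Weight} = {Material, PlantID}, not the whole set, so Material → PlantID violates BCNF; decompose into {Material, PlantID} and {Material, ShiftID, Weight}.
{Material, PlantID} is in BCNF.
{Material, ShiftID, Weight} is in BCNF.
{PartNo, PlantID, SupplierID, Weight} is in BCNF.

{Material, PlantID}; {Material, ShiftID, Weight}; {PartNo, PlantID, SupplierID, Weight}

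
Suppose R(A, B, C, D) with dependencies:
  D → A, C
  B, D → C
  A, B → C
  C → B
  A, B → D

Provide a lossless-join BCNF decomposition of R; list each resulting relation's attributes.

Candidate keys of the original relation: {A, B}, {A, C}, {D}.
In {A, B, C, D}, {C} is not a superkey ({C}⁺ restricted to this set is {B, C}), so split on C → B into {B, C} and {A, C, D}.
{B, C}: every determinant is a superkey — BCNF.
{A, C, D}: every determinant is a superkey — BCNF.

{A, C, D}; {B, C}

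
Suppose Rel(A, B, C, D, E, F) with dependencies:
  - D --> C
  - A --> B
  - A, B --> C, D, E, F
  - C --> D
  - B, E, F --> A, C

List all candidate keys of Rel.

{A}, {B, E, F}

{A}⁺ = {A, B, C, D, E, F}, which is every attribute, so {A} is a candidate key.
{B, E, F}⁺ = {A, B, C, D, E, F}, which is every attribute, so {B, E, F} is a candidate key.
These are minimal and exhaustive — every other superkey contains one of them.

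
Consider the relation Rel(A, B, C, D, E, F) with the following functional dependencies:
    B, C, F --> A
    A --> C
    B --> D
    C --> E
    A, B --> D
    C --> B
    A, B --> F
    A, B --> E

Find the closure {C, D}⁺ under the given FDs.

{B, C, D, E}

Start with {C, D}.
C --> E applies; add {E} → now {C, D, E}.
C --> B applies; add {B} → now {B, C, D, E}.
No further FD applies.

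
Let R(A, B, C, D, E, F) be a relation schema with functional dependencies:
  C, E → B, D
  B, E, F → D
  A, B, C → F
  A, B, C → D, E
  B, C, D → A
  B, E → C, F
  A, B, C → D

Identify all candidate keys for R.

{A, B, C}, {B, C, D}, {B, E}, {C, E}

Closure of {B, E} is {A, B, C, D, E, F}, the whole schema; {B, E} is a candidate key.
Closure of {C, E} is {A, B, C, D, E, F}, the whole schema; {C, E} is a candidate key.
Closure of {A, B, C} is {A, B, C, D, E, F}, the whole schema; {A, B, C} is a candidate key.
Closure of {B, C, D} is {A, B, C, D, E, F}, the whole schema; {B, C, D} is a candidate key.
Any other superkey properly contains one of these, so there are no further candidate keys.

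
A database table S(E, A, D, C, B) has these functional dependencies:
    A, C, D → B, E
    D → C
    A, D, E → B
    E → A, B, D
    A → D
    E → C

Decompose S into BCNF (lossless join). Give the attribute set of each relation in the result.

Candidate keys of the original relation: {A}, {E}.
Within {A, B, C, D, E}: {D}⁺ ∩ {A, B, C, D, E} = {C, D}, not the whole set, so D → C violates BCNF; decompose into {C, D} and {A, B, D, E}.
{C, D} is in BCNF.
{A, B, D, E} is in BCNF.

{A, B, D, E}; {C, D}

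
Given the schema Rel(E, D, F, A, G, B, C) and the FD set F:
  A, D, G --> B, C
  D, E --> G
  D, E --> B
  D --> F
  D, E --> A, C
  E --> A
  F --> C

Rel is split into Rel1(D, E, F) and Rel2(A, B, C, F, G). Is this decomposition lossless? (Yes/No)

Common attributes: {F}; their closure is {C, F}.
Neither Rel1 nor Rel2 is contained in that closure, so the decomposition is lossy.

No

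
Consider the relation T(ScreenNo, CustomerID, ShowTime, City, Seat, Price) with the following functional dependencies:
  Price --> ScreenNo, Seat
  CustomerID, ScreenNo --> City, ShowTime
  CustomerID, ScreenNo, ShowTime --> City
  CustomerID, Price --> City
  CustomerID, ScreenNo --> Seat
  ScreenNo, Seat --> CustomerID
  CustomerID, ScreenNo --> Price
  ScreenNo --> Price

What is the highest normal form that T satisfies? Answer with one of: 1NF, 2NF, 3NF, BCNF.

BCNF

Candidate keys: {Price}, {ScreenNo}. Prime attributes: {Price, ScreenNo}.
The left-hand side of every FD is a superkey, so BCNF is satisfied.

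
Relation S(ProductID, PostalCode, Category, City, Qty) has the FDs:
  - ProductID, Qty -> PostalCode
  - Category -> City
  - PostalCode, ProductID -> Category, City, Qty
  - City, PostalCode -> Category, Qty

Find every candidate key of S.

{PostalCode, ProductID}, {ProductID, Qty}

{ProductID} never appears on the right of any FD, so every key must include it.
{PostalCode, ProductID} is a candidate key since {PostalCode, ProductID}⁺ = {Category, City, PostalCode, ProductID, Qty} covers every attribute.
{ProductID, Qty} is a candidate key since {ProductID, Qty}⁺ = {Category, City, PostalCode, ProductID, Qty} covers every attribute.
Any other superkey properly contains one of these, so there are no further candidate keys.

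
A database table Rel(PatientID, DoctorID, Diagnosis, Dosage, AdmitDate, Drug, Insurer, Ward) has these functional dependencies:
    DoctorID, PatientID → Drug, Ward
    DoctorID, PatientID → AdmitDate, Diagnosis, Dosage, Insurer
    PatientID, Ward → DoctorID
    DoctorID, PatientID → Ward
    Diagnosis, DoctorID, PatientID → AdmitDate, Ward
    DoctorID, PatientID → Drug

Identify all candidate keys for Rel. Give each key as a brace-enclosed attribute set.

{DoctorID, PatientID}, {PatientID, Ward}

Attributes never on any right-hand side: {PatientID} — every candidate key must contain it.
Closure of {DoctorID, PatientID} is {AdmitDate, Diagnosis, DoctorID, Dosage, Drug, Insurer, PatientID, Ward}, the whole schema; {DoctorID, PatientID} is a candidate key.
Closure of {PatientID, Ward} is {AdmitDate, Diagnosis, DoctorID, Dosage, Drug, Insurer, PatientID, Ward}, the whole schema; {PatientID, Ward} is a candidate key.
No proper subset of any of these is a key, and no other minimal superkey exists.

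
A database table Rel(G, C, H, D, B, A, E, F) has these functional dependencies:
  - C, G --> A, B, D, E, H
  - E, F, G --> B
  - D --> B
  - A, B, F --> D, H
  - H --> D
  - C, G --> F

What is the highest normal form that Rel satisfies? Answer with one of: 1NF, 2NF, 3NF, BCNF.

2NF

Candidate key: {C, G}. Prime attributes: {C, G}.
E, F, G --> B breaks BCNF: {E, F, G}⁺ = {B, E, F, G}, so {E, F, G} is not a superkey.
Because {B} is non-prime and the left side of E, F, G --> B is not a superkey, the relation is not in 3NF.
No proper subset of a key has a non-prime attribute in its closure, so there is no partial dependency; 2NF holds.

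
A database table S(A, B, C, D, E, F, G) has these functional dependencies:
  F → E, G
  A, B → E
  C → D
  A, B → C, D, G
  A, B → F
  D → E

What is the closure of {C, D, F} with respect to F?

Start with {C, D, F}.
F → E, G applies; add {E, G} → now {C, D, E, F, G}.
No further FD applies.

{C, D, E, F, G}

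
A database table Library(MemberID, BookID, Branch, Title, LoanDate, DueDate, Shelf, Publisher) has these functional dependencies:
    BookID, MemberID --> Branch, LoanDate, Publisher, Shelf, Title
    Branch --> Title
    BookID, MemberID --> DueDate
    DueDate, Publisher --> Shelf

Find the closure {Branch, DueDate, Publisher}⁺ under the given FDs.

Start with {Branch, DueDate, Publisher}.
Branch --> Title applies; add {Title} → now {Branch, DueDate, Publisher, Title}.
DueDate, Publisher --> Shelf applies; add {Shelf} → now {Branch, DueDate, Publisher, Shelf, Title}.
No further FD applies.

{Branch, DueDate, Publisher, Shelf, Title}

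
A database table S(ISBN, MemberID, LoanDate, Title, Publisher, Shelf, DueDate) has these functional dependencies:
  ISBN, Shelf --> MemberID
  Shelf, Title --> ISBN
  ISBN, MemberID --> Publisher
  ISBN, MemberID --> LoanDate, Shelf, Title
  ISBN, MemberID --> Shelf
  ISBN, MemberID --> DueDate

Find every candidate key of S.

{ISBN, MemberID} is a candidate key since {ISBN, MemberID}⁺ = {DueDate, ISBN, LoanDate, MemberID, Publisher, Shelf, Title} covers every attribute.
{ISBN, Shelf} is a candidate key since {ISBN, Shelf}⁺ = {DueDate, ISBN, LoanDate, MemberID, Publisher, Shelf, Title} covers every attribute.
{Shelf, Title} is a candidate key since {Shelf, Title}⁺ = {DueDate, ISBN, LoanDate, MemberID, Publisher, Shelf, Title} covers every attribute.
Any other superkey properly contains one of these, so there are no further candidate keys.

{ISBN, MemberID}, {ISBN, Shelf}, {Shelf, Title}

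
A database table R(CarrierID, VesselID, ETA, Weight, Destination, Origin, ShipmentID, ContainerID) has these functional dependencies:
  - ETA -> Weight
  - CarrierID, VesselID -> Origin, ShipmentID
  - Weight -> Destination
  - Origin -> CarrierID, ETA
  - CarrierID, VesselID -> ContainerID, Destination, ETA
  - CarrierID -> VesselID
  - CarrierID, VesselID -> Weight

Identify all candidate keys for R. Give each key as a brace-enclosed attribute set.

{CarrierID}⁺ = {CarrierID, ContainerID, Destination, ETA, Origin, ShipmentID, VesselID, Weight} — all of the relation — so {CarrierID} is a candidate key.
{Origin}⁺ = {CarrierID, ContainerID, Destination, ETA, Origin, ShipmentID, VesselID, Weight} — all of the relation — so {Origin} is a candidate key.
These are minimal and exhaustive — every other superkey contains one of them.

{CarrierID}, {Origin}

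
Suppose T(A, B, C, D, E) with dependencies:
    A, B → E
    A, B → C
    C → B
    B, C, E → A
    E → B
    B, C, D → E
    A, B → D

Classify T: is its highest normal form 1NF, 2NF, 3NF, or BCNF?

Candidate keys: {A, B}, {A, C}, {A, E}, {C, D}, {C, E}. Prime attributes: {A, B, C, D, E}.
For C → B we have {C}⁺ = {B, C}; {C} is not a superkey, so BCNF fails.
Since {B} ⊆ prime attributes and every other non-superkey FD also has a prime right side, the schema is in 3NF.

3NF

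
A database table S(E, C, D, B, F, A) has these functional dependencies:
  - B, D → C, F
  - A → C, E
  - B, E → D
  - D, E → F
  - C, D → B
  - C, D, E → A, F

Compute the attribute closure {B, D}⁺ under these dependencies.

Start with {B, D}.
B, D → C, F applies; add {C, F} → now {B, C, D, F}.
No further FD applies.

{B, C, D, F}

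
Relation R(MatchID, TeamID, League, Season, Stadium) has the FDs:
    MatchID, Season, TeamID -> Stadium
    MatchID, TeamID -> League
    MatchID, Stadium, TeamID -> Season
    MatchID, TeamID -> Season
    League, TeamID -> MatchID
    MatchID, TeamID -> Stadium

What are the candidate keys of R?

Attributes never on any right-hand side: {TeamID} — every candidate key must contain it.
{League, TeamID} is a candidate key since {League, TeamID}⁺ = {League, MatchID, Season, Stadium, TeamID} covers every attribute.
{MatchID, TeamID} is a candidate key since {MatchID, TeamID}⁺ = {League, MatchID, Season, Stadium, TeamID} covers every attribute.
No proper subset of any of these is a key, and no other minimal superkey exists.

{League, TeamID}, {MatchID, TeamID}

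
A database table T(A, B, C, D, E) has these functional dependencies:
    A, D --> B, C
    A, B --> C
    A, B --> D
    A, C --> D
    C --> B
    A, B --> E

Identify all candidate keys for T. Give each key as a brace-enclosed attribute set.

Attributes never on any right-hand side: {A} — every candidate key must contain it.
{A, B}⁺ = {A, B, C, D, E} — all of the relation — so {A, B} is a candidate key.
{A, C}⁺ = {A, B, C, D, E} — all of the relation — so {A, C} is a candidate key.
{A, D}⁺ = {A, B, C, D, E} — all of the relation — so {A, D} is a candidate key.
Any other superkey properly contains one of these, so there are no further candidate keys.

{A, B}, {A, C}, {A, D}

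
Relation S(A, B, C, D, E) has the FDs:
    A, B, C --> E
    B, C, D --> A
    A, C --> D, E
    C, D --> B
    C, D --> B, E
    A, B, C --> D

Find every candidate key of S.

{C} never appears on the right of any FD, so every key must include it.
{A, C}⁺ = {A, B, C, D, E} — all of the relation — so {A, C} is a candidate key.
{C, D}⁺ = {A, B, C, D, E} — all of the relation — so {C, D} is a candidate key.
These are minimal and exhaustive — every other superkey contains one of them.

{A, C}, {C, D}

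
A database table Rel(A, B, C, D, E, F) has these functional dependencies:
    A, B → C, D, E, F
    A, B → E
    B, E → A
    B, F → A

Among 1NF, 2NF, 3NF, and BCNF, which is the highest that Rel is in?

BCNF

Candidate keys: {A, B}, {B, E}, {B, F}. Prime attributes: {A, B, E, F}.
Every FD has a superkey on the left, so the relation is in BCNF.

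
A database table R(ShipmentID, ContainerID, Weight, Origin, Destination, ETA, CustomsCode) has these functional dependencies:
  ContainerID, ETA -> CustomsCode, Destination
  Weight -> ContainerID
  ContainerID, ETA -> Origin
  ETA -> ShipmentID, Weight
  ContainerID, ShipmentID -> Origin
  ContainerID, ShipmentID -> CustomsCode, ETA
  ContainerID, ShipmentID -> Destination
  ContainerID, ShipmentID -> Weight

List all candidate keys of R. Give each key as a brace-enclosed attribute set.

{ETA}⁺ = {ContainerID, CustomsCode, Destination, ETA, Origin, ShipmentID, Weight}, which is every attribute, so {ETA} is a candidate key.
{ContainerID, ShipmentID}⁺ = {ContainerID, CustomsCode, Destination, ETA, Origin, ShipmentID, Weight}, which is every attribute, so {ContainerID, ShipmentID} is a candidate key.
{ShipmentID, Weight}⁺ = {ContainerID, CustomsCode, Destination, ETA, Origin, ShipmentID, Weight}, which is every attribute, so {ShipmentID, Weight} is a candidate key.
These are minimal and exhaustive — every other superkey contains one of them.

{ContainerID, ShipmentID}, {ETA}, {ShipmentID, Weight}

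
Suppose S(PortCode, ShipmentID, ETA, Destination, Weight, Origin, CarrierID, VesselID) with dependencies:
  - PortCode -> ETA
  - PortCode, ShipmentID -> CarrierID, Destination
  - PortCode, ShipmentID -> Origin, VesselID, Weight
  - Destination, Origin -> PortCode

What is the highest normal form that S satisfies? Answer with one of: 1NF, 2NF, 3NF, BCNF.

1NF

Candidate keys: {Destination, Origin, ShipmentID}, {PortCode, ShipmentID}. Prime attributes: {Destination, Origin, PortCode, ShipmentID}.
PortCode -> ETA: {PortCode}⁺ = {ETA, PortCode}, which is not all of the attributes, so the left side is not a superkey — BCNF is violated.
Because {ETA} is non-prime and the left side of PortCode -> ETA is not a superkey, the relation is not in 3NF.
Since {PortCode} ⊂ {PortCode, ShipmentID} and {PortCode}⁺ ⊇ {ETA} with {ETA} non-prime, there is a partial dependency; 2NF fails.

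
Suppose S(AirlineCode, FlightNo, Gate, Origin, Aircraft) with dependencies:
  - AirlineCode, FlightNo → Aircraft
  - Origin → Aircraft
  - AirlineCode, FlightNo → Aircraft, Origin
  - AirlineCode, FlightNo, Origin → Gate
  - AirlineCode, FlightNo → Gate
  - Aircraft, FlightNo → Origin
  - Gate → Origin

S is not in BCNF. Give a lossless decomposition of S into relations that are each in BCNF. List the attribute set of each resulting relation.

Candidate key of the original relation: {AirlineCode, FlightNo}.
{Aircraft, AirlineCode, FlightNo, Gate, Origin}: {Origin} determines {Aircraft, Origin} here but is not a superkey — split on Origin → Aircraft, giving {Aircraft, Origin} and {AirlineCode, FlightNo, Gate, Origin}.
{Aircraft, Origin}: every determinant is a superkey — BCNF.
{AirlineCode, FlightNo, Gate, Origin}: {Gate} determines {Gate, Origin} here but is not a superkey — split on Gate → Origin, giving {Gate, Origin} and {AirlineCode, FlightNo, Gate}.
{Gate, Origin}: every determinant is a superkey — BCNF.
{AirlineCode, FlightNo, Gate}: every determinant is a superkey — BCNF.

{Aircraft, Origin}; {AirlineCode, FlightNo, Gate}; {Gate, Origin}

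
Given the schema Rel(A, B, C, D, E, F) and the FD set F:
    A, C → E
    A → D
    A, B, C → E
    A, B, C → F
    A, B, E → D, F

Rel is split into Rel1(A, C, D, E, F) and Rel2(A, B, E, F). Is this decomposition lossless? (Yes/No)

No

The shared attributes are {A, E, F} and {A, E, F}⁺ = {A, D, E, F}.
Neither Rel1 nor Rel2 is contained in that closure, so the decomposition is lossy.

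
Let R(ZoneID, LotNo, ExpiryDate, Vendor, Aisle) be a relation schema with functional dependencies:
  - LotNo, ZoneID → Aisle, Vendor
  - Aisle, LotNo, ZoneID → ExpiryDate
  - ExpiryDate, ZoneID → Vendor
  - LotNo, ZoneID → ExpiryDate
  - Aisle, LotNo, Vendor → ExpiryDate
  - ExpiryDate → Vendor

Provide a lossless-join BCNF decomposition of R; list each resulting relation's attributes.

Candidate key of the original relation: {LotNo, ZoneID}.
Within {Aisle, ExpiryDate, LotNo, Vendor, ZoneID}: {ExpiryDate, ZoneID}⁺ ∩ {Aisle, ExpiryDate, LotNo, Vendor, ZoneID} = {ExpiryDate, Vendor, ZoneID}, not the whole set, so ExpiryDate, ZoneID → Vendor violates BCNF; decompose into {ExpiryDate, Vendor, ZoneID} and {Aisle, ExpiryDate, LotNo, ZoneID}.
Within {ExpiryDate, Vendor, ZoneID}: {ExpiryDate}⁺ ∩ {ExpiryDate, Vendor, ZoneID} = {ExpiryDate, Vendor}, not the whole set, so ExpiryDate → Vendor violates BCNF; decompose into {ExpiryDate, Vendor} and {ExpiryDate, ZoneID}.
{ExpiryDate, Vendor} is in BCNF.
{ExpiryDate, ZoneID} is in BCNF.
{Aisle, ExpiryDate, LotNo, ZoneID} is in BCNF.

{Aisle, ExpiryDate, LotNo, ZoneID}; {ExpiryDate, Vendor}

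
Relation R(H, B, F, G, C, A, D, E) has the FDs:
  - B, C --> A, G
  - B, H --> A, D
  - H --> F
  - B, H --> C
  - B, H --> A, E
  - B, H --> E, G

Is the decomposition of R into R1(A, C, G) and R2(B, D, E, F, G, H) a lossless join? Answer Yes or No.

No

Common attributes: {G}; their closure is {G}.
The closure covers neither R1 nor R2 entirely; the join is not lossless.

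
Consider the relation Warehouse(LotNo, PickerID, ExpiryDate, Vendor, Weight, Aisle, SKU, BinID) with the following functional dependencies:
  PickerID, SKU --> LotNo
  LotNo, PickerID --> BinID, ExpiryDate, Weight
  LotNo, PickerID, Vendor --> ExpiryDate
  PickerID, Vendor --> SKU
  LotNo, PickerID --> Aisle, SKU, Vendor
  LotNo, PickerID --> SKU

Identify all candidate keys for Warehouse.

{LotNo, PickerID}, {PickerID, SKU}, {PickerID, Vendor}

No FD produces {PickerID}, so it must be in every candidate key.
Closure of {LotNo, PickerID} is {Aisle, BinID, ExpiryDate, LotNo, PickerID, SKU, Vendor, Weight}, the whole schema; {LotNo, PickerID} is a candidate key.
Closure of {PickerID, SKU} is {Aisle, BinID, ExpiryDate, LotNo, PickerID, SKU, Vendor, Weight}, the whole schema; {PickerID, SKU} is a candidate key.
Closure of {PickerID, Vendor} is {Aisle, BinID, ExpiryDate, LotNo, PickerID, SKU, Vendor, Weight}, the whole schema; {PickerID, Vendor} is a candidate key.
Any other superkey properly contains one of these, so there are no further candidate keys.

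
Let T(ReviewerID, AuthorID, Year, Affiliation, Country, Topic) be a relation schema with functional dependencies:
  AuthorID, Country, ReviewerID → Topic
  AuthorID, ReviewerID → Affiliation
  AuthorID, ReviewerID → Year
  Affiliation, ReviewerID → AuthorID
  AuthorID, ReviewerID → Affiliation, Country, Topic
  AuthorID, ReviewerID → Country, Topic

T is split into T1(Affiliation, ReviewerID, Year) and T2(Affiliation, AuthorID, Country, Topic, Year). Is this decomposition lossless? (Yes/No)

No

T1 ∩ T2 = {Affiliation, Year}; its closure under F is {Affiliation, Year}.
The closure covers neither T1 nor T2 entirely; the join is not lossless.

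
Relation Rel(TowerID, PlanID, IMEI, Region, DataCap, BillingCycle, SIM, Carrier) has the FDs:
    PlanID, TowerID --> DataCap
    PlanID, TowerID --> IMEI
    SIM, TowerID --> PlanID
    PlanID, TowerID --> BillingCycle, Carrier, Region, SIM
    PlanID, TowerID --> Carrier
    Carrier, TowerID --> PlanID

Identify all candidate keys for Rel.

{Carrier, TowerID}, {PlanID, TowerID}, {SIM, TowerID}

Attributes never on any right-hand side: {TowerID} — every candidate key must contain it.
{Carrier, TowerID}⁺ = {BillingCycle, Carrier, DataCap, IMEI, PlanID, Region, SIM, TowerID} — all of the relation — so {Carrier, TowerID} is a candidate key.
{PlanID, TowerID}⁺ = {BillingCycle, Carrier, DataCap, IMEI, PlanID, Region, SIM, TowerID} — all of the relation — so {PlanID, TowerID} is a candidate key.
{SIM, TowerID}⁺ = {BillingCycle, Carrier, DataCap, IMEI, PlanID, Region, SIM, TowerID} — all of the relation — so {SIM, TowerID} is a candidate key.
Any other superkey properly contains one of these, so there are no further candidate keys.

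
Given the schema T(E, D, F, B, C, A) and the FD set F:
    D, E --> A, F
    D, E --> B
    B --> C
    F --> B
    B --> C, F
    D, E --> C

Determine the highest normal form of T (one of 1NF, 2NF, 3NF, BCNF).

Candidate key: {D, E}. Prime attributes: {D, E}.
For B --> C we have {B}⁺ = {B, C, F}; {B} is not a superkey, so BCNF fails.
B --> C has non-prime {C} on the right and a non-superkey on the left, so 3NF fails.
Checking every proper subset of each key, none determines a non-prime attribute — 2NF is satisfied.

2NF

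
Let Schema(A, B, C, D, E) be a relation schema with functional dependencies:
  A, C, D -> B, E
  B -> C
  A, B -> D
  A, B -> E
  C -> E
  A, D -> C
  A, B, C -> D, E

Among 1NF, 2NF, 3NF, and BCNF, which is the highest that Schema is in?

Candidate keys: {A, B}, {A, D}. Prime attributes: {A, B, D}.
B -> C breaks BCNF: {B}⁺ = {B, C, E}, so {B} is not a superkey.
B -> C determines the non-prime attribute {C} from a non-superkey — 3NF is violated.
Since {B} ⊂ {A, B} and {B}⁺ ⊇ {C, E} with {C, E} non-prime, there is a partial dependency; 2NF fails.

1NF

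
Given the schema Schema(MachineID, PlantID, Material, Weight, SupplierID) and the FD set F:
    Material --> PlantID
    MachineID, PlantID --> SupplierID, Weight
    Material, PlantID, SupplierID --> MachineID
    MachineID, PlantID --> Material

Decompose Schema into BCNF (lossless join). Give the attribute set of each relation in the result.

Candidate keys of the original relation: {MachineID, Material}, {MachineID, PlantID}, {Material, SupplierID}.
In {MachineID, Material, PlantID, SupplierID, Weight}, {Material} is not a superkey ({Material}⁺ restricted to this set is {Material, PlantID}), so split on Material --> PlantID into {Material, PlantID} and {MachineID, Material, SupplierID, Weight}.
{Material, PlantID} is in BCNF.
{MachineID, Material, SupplierID, Weight} is in BCNF.

{MachineID, Material, SupplierID, Weight}; {Material, PlantID}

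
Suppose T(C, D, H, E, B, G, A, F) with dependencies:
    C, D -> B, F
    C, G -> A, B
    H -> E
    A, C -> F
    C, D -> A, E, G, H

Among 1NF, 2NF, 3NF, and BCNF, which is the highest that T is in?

2NF

Candidate key: {C, D}. Prime attributes: {C, D}.
For C, G -> A, B we have {C, G}⁺ = {A, B, C, F, G}; {C, G} is not a superkey, so BCNF fails.
Because {A, B} are non-prime and the left side of C, G -> A, B is not a superkey, the relation is not in 3NF.
No non-prime attribute depends on a proper subset of any candidate key, so 2NF holds.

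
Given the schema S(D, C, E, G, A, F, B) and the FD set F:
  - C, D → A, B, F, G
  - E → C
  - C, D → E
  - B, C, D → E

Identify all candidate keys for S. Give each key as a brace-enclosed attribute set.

Attributes never on any right-hand side: {D} — every candidate key must contain it.
{C, D}⁺ = {A, B, C, D, E, F, G} — all of the relation — so {C, D} is a candidate key.
{D, E}⁺ = {A, B, C, D, E, F, G} — all of the relation — so {D, E} is a candidate key.
No proper subset of any of these is a key, and no other minimal superkey exists.

{C, D}, {D, E}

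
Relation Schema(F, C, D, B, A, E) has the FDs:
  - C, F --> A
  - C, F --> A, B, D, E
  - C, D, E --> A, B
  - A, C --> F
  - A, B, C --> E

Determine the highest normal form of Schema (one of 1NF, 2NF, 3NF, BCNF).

BCNF

Candidate keys: {A, C}, {C, D, E}, {C, F}. Prime attributes: {A, C, D, E, F}.
Each dependency's left side is a superkey — BCNF holds.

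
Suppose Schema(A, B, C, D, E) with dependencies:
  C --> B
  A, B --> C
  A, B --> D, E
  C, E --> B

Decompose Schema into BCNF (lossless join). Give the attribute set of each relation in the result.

{A, C, D, E}; {B, C}

Candidate keys of the original relation: {A, B}, {A, C}.
{A, B, C, D, E}: {C} determines {B, C} here but is not a superkey — split on C --> B, giving {B, C} and {A, C, D, E}.
{B, C}: every determinant is a superkey — BCNF.
{A, C, D, E}: every determinant is a superkey — BCNF.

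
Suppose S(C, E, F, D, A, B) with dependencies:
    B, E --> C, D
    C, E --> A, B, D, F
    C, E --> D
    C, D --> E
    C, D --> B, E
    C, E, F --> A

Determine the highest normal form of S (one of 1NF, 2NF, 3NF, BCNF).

Candidate keys: {B, E}, {C, D}, {C, E}. Prime attributes: {B, C, D, E}.
Every FD has a superkey on the left, so the relation is in BCNF.

BCNF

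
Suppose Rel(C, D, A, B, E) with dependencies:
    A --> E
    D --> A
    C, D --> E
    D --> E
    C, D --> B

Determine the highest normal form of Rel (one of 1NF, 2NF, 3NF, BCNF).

1NF

Candidate key: {C, D}. Prime attributes: {C, D}.
A --> E breaks BCNF: {A}⁺ = {A, E}, so {A} is not a superkey.
A --> E has non-prime {E} on the right and a non-superkey on the left, so 3NF fails.
Since {D} ⊂ {C, D} and {D}⁺ ⊇ {A, E} with {A, E} non-prime, there is a partial dependency; 2NF fails.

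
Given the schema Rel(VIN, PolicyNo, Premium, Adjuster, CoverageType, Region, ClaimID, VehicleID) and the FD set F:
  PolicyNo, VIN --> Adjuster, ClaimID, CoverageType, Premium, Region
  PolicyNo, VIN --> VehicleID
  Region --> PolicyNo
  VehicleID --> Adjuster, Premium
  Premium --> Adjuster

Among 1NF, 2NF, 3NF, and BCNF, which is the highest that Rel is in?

Candidate keys: {PolicyNo, VIN}, {Region, VIN}. Prime attributes: {PolicyNo, Region, VIN}.
Region --> PolicyNo breaks BCNF: {Region}⁺ = {PolicyNo, Region}, so {Region} is not a superkey.
VehicleID --> Adjuster, Premium has non-prime {Adjuster, Premium} on the right and a non-superkey on the left, so 3NF fails.
No non-prime attribute depends on a proper subset of any candidate key, so 2NF holds.

2NF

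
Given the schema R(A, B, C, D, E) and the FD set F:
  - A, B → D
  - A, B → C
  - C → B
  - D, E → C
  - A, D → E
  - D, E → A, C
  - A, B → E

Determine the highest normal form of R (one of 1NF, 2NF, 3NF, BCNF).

Candidate keys: {A, B}, {A, C}, {A, D}, {D, E}. Prime attributes: {A, B, C, D, E}.
For C → B we have {C}⁺ = {B, C}; {C} is not a superkey, so BCNF fails.
Its right-hand attributes {B} are all prime, as are those of every other non-superkey FD — the relation is in 3NF.

3NF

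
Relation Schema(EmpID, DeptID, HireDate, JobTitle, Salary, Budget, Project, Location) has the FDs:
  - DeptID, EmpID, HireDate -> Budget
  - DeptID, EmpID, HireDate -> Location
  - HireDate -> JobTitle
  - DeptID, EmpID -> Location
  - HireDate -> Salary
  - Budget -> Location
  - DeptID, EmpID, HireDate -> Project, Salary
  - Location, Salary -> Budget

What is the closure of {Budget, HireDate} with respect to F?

{Budget, HireDate, JobTitle, Location, Salary}

Start with {Budget, HireDate}.
HireDate -> JobTitle applies; add {JobTitle} → now {Budget, HireDate, JobTitle}.
HireDate -> Salary applies; add {Salary} → now {Budget, HireDate, JobTitle, Salary}.
Budget -> Location applies; add {Location} → now {Budget, HireDate, JobTitle, Location, Salary}.
No further FD applies.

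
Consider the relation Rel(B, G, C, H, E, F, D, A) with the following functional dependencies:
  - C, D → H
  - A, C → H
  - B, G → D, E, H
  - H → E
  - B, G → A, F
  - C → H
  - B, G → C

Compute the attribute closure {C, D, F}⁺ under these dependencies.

{C, D, E, F, H}

Start with {C, D, F}.
C, D → H applies; add {H} → now {C, D, F, H}.
H → E applies; add {E} → now {C, D, E, F, H}.
No further FD applies.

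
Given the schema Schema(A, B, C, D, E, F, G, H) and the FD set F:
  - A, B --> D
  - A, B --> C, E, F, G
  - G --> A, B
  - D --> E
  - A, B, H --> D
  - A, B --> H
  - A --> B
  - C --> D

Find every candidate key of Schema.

{A} is a candidate key since {A}⁺ = {A, B, C, D, E, F, G, H} covers every attribute.
{G} is a candidate key since {G}⁺ = {A, B, C, D, E, F, G, H} covers every attribute.
No proper subset of any of these is a key, and no other minimal superkey exists.

{A}, {G}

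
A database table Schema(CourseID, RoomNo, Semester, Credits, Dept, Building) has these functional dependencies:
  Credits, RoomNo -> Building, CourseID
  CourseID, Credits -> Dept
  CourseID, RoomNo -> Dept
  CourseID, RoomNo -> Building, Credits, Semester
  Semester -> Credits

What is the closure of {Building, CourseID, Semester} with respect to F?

Start with {Building, CourseID, Semester}.
Semester -> Credits applies; add {Credits} → now {Building, CourseID, Credits, Semester}.
CourseID, Credits -> Dept applies; add {Dept} → now {Building, CourseID, Credits, Dept, Semester}.
No further FD applies.

{Building, CourseID, Credits, Dept, Semester}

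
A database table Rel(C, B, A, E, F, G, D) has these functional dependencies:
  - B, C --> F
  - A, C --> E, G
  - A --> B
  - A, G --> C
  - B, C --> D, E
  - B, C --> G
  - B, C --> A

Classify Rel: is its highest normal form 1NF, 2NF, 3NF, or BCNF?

Candidate keys: {A, C}, {A, G}, {B, C}. Prime attributes: {A, B, C, G}.
A --> B: {A}⁺ = {A, B}, which is not all of the attributes, so the left side is not a superkey — BCNF is violated.
But every attribute on its right side ({B}) is prime, and the same holds for every other non-superkey FD, so 3NF still holds.

3NF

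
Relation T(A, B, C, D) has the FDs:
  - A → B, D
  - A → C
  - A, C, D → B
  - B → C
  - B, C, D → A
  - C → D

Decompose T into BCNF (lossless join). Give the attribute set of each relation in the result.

{A, B, C}; {C, D}

Candidate keys of the original relation: {A}, {B}.
Within {A, B, C, D}: {C}⁺ ∩ {A, B, C, D} = {C, D}, not the whole set, so C → D violates BCNF; decompose into {C, D} and {A, B, C}.
{C, D} has no BCNF violation.
{A, B, C} has no BCNF violation.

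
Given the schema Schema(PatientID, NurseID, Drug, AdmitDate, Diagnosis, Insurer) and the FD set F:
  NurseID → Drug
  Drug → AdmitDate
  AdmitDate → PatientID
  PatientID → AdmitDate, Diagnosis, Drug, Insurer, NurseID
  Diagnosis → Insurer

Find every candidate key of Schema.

{AdmitDate}, {Drug}, {NurseID}, {PatientID}

{AdmitDate}⁺ = {AdmitDate, Diagnosis, Drug, Insurer, NurseID, PatientID}, which is every attribute, so {AdmitDate} is a candidate key.
{Drug}⁺ = {AdmitDate, Diagnosis, Drug, Insurer, NurseID, PatientID}, which is every attribute, so {Drug} is a candidate key.
{NurseID}⁺ = {AdmitDate, Diagnosis, Drug, Insurer, NurseID, PatientID}, which is every attribute, so {NurseID} is a candidate key.
{PatientID}⁺ = {AdmitDate, Diagnosis, Drug, Insurer, NurseID, PatientID}, which is every attribute, so {PatientID} is a candidate key.
Any other superkey properly contains one of these, so there are no further candidate keys.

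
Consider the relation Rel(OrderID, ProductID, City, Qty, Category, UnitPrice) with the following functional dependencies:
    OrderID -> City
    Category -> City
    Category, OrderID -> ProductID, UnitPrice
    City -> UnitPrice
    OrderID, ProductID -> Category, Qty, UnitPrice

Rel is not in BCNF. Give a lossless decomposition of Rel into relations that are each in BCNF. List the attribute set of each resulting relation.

{Category, OrderID, ProductID, Qty}; {City, OrderID}; {City, UnitPrice}

Candidate keys of the original relation: {Category, OrderID}, {OrderID, ProductID}.
Within {Category, City, OrderID, ProductID, Qty, UnitPrice}: {OrderID}⁺ ∩ {Category, City, OrderID, ProductID, Qty, UnitPrice} = {City, OrderID, UnitPrice}, not the whole set, so OrderID -> City, UnitPrice violates BCNF; decompose into {City, OrderID, UnitPrice} and {Category, OrderID, ProductID, Qty}.
Within {City, OrderID, UnitPrice}: {City}⁺ ∩ {City, OrderID, UnitPrice} = {City, UnitPrice}, not the whole set, so City -> UnitPrice violates BCNF; decompose into {City, UnitPrice} and {City, OrderID}.
{City, UnitPrice}: every determinant is a superkey — BCNF.
{City, OrderID}: every determinant is a superkey — BCNF.
{Category, OrderID, ProductID, Qty}: every determinant is a superkey — BCNF.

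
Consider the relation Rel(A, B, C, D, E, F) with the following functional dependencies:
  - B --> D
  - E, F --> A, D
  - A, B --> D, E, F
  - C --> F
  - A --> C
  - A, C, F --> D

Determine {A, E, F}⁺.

{A, C, D, E, F}

Start with {A, E, F}.
E, F --> A, D applies; add {D} → now {A, D, E, F}.
A --> C applies; add {C} → now {A, C, D, E, F}.
No further FD applies.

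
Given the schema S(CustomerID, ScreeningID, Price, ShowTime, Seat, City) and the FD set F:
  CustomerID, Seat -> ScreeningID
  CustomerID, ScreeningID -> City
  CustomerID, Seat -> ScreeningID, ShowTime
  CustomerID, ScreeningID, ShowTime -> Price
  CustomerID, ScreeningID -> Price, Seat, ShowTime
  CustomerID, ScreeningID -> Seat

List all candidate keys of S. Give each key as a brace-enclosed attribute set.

{CustomerID, ScreeningID}, {CustomerID, Seat}

No FD produces {CustomerID}, so it must be in every candidate key.
{CustomerID, ScreeningID} is a candidate key since {CustomerID, ScreeningID}⁺ = {City, CustomerID, Price, ScreeningID, Seat, ShowTime} covers every attribute.
{CustomerID, Seat} is a candidate key since {CustomerID, Seat}⁺ = {City, CustomerID, Price, ScreeningID, Seat, ShowTime} covers every attribute.
These are minimal and exhaustive — every other superkey contains one of them.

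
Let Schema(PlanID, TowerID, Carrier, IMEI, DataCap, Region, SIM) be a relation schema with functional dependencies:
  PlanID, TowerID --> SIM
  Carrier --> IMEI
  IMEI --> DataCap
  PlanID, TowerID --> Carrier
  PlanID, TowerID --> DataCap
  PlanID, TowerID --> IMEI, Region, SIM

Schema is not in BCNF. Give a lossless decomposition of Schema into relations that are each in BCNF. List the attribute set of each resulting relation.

{Carrier, IMEI}; {Carrier, PlanID, Region, SIM, TowerID}; {DataCap, IMEI}

Candidate key of the original relation: {PlanID, TowerID}.
Within {Carrier, DataCap, IMEI, PlanID, Region, SIM, TowerID}: {Carrier}⁺ ∩ {Carrier, DataCap, IMEI, PlanID, Region, SIM, TowerID} = {Carrier, DataCap, IMEI}, not the whole set, so Carrier --> DataCap, IMEI violates BCNF; decompose into {Carrier, DataCap, IMEI} and {Carrier, PlanID, Region, SIM, TowerID}.
Within {Carrier, DataCap, IMEI}: {IMEI}⁺ ∩ {Carrier, DataCap, IMEI} = {DataCap, IMEI}, not the whole set, so IMEI --> DataCap violates BCNF; decompose into {DataCap, IMEI} and {Carrier, IMEI}.
{DataCap, IMEI} has no BCNF violation.
{Carrier, IMEI} has no BCNF violation.
{Carrier, PlanID, Region, SIM, TowerID} has no BCNF violation.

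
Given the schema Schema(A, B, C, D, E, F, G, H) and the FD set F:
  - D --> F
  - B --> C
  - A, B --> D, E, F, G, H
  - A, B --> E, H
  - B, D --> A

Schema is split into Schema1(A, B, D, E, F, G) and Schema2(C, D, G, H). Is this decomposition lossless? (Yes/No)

No

Common attributes: {D, G}; their closure is {D, F, G}.
Schema1 ⊄ {D, F, G} and Schema2 ⊄ {D, F, G}, so the split is lossy.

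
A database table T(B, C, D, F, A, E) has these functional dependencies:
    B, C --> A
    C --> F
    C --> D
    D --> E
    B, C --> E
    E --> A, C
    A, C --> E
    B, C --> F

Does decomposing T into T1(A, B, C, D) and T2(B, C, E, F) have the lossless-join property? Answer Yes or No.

Yes

Common attributes: {B, C}; their closure is {A, B, C, D, E, F}.
T1 is contained in that closure, so T1 ∩ T2 --> T1 holds and the join is lossless.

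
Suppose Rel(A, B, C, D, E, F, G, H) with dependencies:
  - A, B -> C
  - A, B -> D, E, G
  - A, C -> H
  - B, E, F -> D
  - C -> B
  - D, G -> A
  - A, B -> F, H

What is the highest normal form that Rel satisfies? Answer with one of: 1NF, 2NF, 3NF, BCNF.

Candidate keys: {A, B}, {A, C}, {B, D, G}, {B, E, F, G}, {C, D, G}, {C, E, F, G}. Prime attributes: {A, B, C, D, E, F, G}.
B, E, F -> D breaks BCNF: {B, E, F}⁺ = {B, D, E, F}, so {B, E, F} is not a superkey.
Since {D} ⊆ prime attributes and every other non-superkey FD also has a prime right side, the schema is in 3NF.

3NF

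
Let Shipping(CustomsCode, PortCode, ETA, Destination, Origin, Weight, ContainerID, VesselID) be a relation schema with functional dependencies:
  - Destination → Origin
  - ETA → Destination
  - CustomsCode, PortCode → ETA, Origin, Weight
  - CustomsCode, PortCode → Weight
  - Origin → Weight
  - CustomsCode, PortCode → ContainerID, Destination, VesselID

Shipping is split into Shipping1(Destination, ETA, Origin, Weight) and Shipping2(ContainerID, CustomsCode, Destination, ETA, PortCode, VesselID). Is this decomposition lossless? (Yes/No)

Yes

Shipping1 ∩ Shipping2 = {Destination, ETA}; its closure under F is {Destination, ETA, Origin, Weight}.
Since Shipping1 ⊆ {Destination, ETA, Origin, Weight}, the intersection is a superkey of Shipping1; the decomposition is lossless.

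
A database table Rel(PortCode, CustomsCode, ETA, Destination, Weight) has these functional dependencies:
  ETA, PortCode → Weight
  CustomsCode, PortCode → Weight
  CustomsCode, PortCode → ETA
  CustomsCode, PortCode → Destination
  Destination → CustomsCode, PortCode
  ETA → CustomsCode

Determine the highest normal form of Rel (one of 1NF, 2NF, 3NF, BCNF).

3NF

Candidate keys: {CustomsCode, PortCode}, {Destination}, {ETA, PortCode}. Prime attributes: {CustomsCode, Destination, ETA, PortCode}.
For ETA → CustomsCode we have {ETA}⁺ = {CustomsCode, ETA}; {ETA} is not a superkey, so BCNF fails.
But every attribute on its right side ({CustomsCode}) is prime, and the same holds for every other non-superkey FD, so 3NF still holds.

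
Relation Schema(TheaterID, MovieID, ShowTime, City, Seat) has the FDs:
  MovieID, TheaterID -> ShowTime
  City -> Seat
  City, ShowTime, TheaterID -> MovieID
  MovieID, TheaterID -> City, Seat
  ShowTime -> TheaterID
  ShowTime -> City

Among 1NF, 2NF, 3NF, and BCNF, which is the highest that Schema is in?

2NF

Candidate keys: {MovieID, TheaterID}, {ShowTime}. Prime attributes: {MovieID, ShowTime, TheaterID}.
City -> Seat: {City}⁺ = {City, Seat}, which is not all of the attributes, so the left side is not a superkey — BCNF is violated.
City -> Seat determines the non-prime attribute {Seat} from a non-superkey — 3NF is violated.
No non-prime attribute depends on a proper subset of any candidate key, so 2NF holds.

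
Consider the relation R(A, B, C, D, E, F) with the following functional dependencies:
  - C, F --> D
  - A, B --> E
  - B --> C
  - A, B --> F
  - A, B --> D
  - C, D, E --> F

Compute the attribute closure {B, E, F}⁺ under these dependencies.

Start with {B, E, F}.
B --> C applies; add {C} → now {B, C, E, F}.
C, F --> D applies; add {D} → now {B, C, D, E, F}.
No further FD applies.

{B, C, D, E, F}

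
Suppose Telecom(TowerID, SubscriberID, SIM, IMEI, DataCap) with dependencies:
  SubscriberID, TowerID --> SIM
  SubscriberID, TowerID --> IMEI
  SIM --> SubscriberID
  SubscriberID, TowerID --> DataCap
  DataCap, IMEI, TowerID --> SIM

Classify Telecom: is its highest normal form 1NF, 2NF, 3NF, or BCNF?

3NF

Candidate keys: {DataCap, IMEI, TowerID}, {SIM, TowerID}, {SubscriberID, TowerID}. Prime attributes: {DataCap, IMEI, SIM, SubscriberID, TowerID}.
For SIM --> SubscriberID we have {SIM}⁺ = {SIM, SubscriberID}; {SIM} is not a superkey, so BCNF fails.
Its right-hand attributes {SubscriberID} are all prime, as are those of every other non-superkey FD — the relation is in 3NF.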